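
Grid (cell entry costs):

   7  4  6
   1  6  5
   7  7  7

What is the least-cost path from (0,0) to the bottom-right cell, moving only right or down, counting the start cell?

26

Best path: (0,0) → (1,0) → (1,1) → (1,2) → (2,2)
Cost: 7 + 1 + 6 + 5 + 7 = 26
(Top row then right column would cost 29.)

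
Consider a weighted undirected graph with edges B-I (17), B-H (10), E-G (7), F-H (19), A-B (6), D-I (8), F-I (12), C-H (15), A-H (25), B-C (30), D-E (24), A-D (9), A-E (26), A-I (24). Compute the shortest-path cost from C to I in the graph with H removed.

47

Paths from C to I avoiding H:
C → B → A → E → D → I: 30 + 6 + 26 + 24 + 8 = 94
C → B → A → D → I: 30 + 6 + 9 + 8 = 53
C → B → I: 30 + 17 = 47
C → B → A → I: 30 + 6 + 24 = 60
Best route has total 47.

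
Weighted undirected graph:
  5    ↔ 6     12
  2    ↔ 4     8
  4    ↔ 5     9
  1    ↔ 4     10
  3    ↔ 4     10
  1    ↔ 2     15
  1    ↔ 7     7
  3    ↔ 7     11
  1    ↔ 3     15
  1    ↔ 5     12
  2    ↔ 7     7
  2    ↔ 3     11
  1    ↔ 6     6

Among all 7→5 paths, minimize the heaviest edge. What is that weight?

9

A few of the 7→5 routes:
7 - 1 - 4 - 5: max(7, 10, 9) = 10
7 - 2 - 4 - 5: max(7, 8, 9) = 9
7 - 3 - 2 - 4 - 5: max(11, 11, 8, 9) = 11
7 - 2 - 3 - 4 - 5: max(7, 11, 10, 9) = 11
7 - 3 - 4 - 5: max(11, 10, 9) = 11
Best route has worst link 9.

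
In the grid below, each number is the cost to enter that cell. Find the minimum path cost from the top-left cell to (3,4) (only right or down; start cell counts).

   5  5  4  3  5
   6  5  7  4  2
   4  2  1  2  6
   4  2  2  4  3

27

Path (0,0)→(0,1)→(1,1)→(2,1)→(2,2)→(2,3)→(3,3)→(3,4): 5 + 5 + 5 + 2 + 1 + 2 + 4 + 3 = 27.
For comparison, the top-then-right route costs 33.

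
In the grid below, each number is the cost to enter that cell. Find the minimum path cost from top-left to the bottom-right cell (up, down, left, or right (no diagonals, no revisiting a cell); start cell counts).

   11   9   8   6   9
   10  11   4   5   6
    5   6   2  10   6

49

One optimal route is (0,0) -> (0,1) -> (0,2) -> (1,2) -> (1,3) -> (1,4) -> (2,4).
Its cost is 11 + 9 + 8 + 4 + 5 + 6 + 6 = 49.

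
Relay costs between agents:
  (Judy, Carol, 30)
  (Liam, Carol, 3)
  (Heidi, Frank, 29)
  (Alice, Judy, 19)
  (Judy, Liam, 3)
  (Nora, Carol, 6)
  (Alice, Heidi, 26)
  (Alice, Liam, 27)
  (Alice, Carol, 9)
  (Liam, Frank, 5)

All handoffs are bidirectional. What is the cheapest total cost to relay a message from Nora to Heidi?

41

Checking several routes:
Nora-Carol-Alice-Heidi: 6 + 9 + 26 = 41
Nora-Carol-Liam-Frank-Heidi: 6 + 3 + 5 + 29 = 43
Nora-Carol-Liam-Judy-Alice-Heidi: 6 + 3 + 3 + 19 + 26 = 57
Shortest: 41.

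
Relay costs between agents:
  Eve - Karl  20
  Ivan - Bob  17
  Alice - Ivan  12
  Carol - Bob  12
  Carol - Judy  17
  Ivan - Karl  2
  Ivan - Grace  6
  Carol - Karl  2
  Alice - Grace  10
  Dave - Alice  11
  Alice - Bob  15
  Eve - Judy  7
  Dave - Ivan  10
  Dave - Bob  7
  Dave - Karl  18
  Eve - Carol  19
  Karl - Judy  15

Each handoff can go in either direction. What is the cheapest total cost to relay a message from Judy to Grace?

23

Comparing a few candidate routes:
Judy -> Karl -> Ivan -> Grace: 15 + 2 + 6 = 23
Judy -> Karl -> Ivan -> Alice -> Grace: 15 + 2 + 12 + 10 = 39
Judy -> Carol -> Karl -> Ivan -> Grace: 17 + 2 + 2 + 6 = 27
Judy -> Eve -> Karl -> Ivan -> Grace: 7 + 20 + 2 + 6 = 35
Judy -> Eve -> Carol -> Karl -> Ivan -> Grace: 7 + 19 + 2 + 2 + 6 = 36
The minimum is 23.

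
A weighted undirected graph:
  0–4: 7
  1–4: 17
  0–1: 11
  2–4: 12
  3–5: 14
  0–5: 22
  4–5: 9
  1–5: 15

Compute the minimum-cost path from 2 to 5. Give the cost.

21

Some routes from 2 to 5:
2 → 4 → 5: 12 + 9 = 21
2 → 4 → 1 → 5: 12 + 17 + 15 = 44
2 → 4 → 0 → 5: 12 + 7 + 22 = 41
The minimum is 21.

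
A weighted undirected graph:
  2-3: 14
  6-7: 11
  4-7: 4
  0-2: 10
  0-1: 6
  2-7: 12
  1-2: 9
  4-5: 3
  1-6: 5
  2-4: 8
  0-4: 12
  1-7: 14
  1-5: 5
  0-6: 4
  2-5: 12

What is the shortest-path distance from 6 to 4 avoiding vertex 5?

Comparing a few candidate routes:
6→1→2→4: 5 + 9 + 8 = 22
6→0→2→4: 4 + 10 + 8 = 22
6→1→0→4: 5 + 6 + 12 = 23
6→0→4: 4 + 12 = 16
6→7→4: 11 + 4 = 15
6→1→7→4: 5 + 14 + 4 = 23
The minimum is 15.

15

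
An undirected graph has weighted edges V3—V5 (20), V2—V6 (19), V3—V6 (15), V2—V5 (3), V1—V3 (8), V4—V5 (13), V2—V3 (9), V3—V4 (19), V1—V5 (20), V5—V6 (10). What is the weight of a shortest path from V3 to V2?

A few of the V3→V2 routes:
V3 -> V5 -> V2: 20 + 3 = 23
V3 -> V6 -> V5 -> V2: 15 + 10 + 3 = 28
V3 -> V2: 9
The minimum is 9.

9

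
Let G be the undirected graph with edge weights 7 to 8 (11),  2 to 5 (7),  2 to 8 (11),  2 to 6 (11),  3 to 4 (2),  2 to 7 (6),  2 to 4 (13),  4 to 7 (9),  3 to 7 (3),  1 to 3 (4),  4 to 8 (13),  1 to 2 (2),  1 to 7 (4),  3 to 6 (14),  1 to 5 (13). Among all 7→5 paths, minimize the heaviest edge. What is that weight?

7

Comparing a few candidate routes:
7 -> 1 -> 2 -> 5: max(4, 2, 7) = 7
7 -> 2 -> 5: max(6, 7) = 7
7 -> 3 -> 1 -> 2 -> 5: max(3, 4, 2, 7) = 7
Best route has worst link 7.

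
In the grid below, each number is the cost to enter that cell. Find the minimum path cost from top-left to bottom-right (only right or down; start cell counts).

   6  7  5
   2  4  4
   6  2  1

15

Best path: (0,0) (1,0) (1,1) (2,1) (2,2)
Cost: 6 + 2 + 4 + 2 + 1 = 15
For comparison, the top-then-right route costs 23.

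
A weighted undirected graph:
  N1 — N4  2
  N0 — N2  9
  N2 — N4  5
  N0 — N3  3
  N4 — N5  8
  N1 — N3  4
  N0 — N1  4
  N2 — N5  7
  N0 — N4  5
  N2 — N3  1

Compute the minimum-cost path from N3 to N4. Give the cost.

Comparing a few candidate routes:
N3 -> N1 -> N4: 4 + 2 = 6
N3 -> N0 -> N1 -> N4: 3 + 4 + 2 = 9
N3 -> N1 -> N0 -> N4: 4 + 4 + 5 = 13
N3 -> N0 -> N4: 3 + 5 = 8
N3 -> N2 -> N4: 1 + 5 = 6
Best route has total 6.

6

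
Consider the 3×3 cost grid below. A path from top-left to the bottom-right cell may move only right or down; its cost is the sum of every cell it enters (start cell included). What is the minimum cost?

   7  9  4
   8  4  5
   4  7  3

Cheapest: [0,0] → [1,0] → [1,1] → [1,2] → [2,2]
  7 + 8 + 4 + 5 + 3 = 27
For comparison, the top-then-right route costs 28.

27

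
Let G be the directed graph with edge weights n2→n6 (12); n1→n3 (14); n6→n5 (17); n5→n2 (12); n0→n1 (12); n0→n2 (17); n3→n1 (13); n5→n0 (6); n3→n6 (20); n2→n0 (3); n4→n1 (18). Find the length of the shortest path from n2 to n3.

Routes from n2 to n3:
n2 - n0 - n1 - n3: 3 + 12 + 14 = 29
n2 - n6 - n5 - n0 - n1 - n3: 12 + 17 + 6 + 12 + 14 = 61
The minimum is 29.

29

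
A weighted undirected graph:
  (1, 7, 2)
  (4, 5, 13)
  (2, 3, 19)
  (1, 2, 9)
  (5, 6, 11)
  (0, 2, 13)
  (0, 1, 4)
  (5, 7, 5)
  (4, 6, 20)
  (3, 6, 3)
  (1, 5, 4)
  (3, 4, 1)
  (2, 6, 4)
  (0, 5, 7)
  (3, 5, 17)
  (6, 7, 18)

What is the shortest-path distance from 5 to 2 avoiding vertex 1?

Checking several routes:
5 - 3 - 6 - 2: 17 + 3 + 4 = 24
5 - 7 - 6 - 2: 5 + 18 + 4 = 27
5 - 6 - 2: 11 + 4 = 15
5 - 4 - 3 - 6 - 2: 13 + 1 + 3 + 4 = 21
5 - 0 - 2: 7 + 13 = 20
5 - 6 - 3 - 2: 11 + 3 + 19 = 33
The minimum is 15.

15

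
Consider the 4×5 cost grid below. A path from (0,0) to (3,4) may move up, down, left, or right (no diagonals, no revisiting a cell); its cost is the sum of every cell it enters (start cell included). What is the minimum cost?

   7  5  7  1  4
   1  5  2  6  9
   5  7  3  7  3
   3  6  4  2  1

25

Path [0,0]→[1,0]→[1,1]→[1,2]→[2,2]→[3,2]→[3,3]→[3,4]: 7 + 1 + 5 + 2 + 3 + 4 + 2 + 1 = 25.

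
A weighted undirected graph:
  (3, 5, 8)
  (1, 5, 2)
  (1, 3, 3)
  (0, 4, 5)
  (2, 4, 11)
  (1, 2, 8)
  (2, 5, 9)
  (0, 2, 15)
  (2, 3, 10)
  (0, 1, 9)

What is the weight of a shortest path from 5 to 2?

9

Comparing a few candidate routes:
5→1→3→2: 2 + 3 + 10 = 15
5→3→2: 8 + 10 = 18
5→1→2: 2 + 8 = 10
5→2: 9
Best route has total 9.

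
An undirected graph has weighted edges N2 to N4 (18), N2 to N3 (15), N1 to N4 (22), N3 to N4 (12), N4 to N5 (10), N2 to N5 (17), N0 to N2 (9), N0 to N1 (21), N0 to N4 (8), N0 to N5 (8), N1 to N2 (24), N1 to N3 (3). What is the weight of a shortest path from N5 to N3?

22

Checking several routes:
N5 -> N0 -> N4 -> N3: 8 + 8 + 12 = 28
N5 -> N0 -> N1 -> N3: 8 + 21 + 3 = 32
N5 -> N0 -> N2 -> N3: 8 + 9 + 15 = 32
N5 -> N4 -> N3: 10 + 12 = 22
The minimum is 22.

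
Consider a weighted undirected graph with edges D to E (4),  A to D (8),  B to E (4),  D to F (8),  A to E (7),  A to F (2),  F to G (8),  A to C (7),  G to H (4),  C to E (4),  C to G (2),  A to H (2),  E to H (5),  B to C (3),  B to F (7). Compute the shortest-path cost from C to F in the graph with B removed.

9

Some routes from C to F avoiding B:
C→G→H→A→F: 2 + 4 + 2 + 2 = 10
C→E→H→A→F: 4 + 5 + 2 + 2 = 13
C→G→F: 2 + 8 = 10
C→E→D→F: 4 + 4 + 8 = 16
C→A→F: 7 + 2 = 9
C→E→A→F: 4 + 7 + 2 = 13
The minimum is 9.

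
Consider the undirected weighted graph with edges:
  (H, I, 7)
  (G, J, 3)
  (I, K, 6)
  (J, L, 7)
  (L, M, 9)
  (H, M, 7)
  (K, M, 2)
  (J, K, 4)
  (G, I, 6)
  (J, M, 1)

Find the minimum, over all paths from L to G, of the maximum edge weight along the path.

7

A few of the L→G routes:
L→J→K→I→G: max(7, 4, 6, 6) = 7
L→J→G: max(7, 3) = 7
L→J→K→M→H→I→G: max(7, 4, 2, 7, 7, 6) = 7
The minimum achievable maximum is 7.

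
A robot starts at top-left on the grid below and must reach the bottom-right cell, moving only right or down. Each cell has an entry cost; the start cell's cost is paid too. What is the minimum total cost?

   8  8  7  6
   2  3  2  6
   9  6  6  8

29

Cheapest: (0,0) → (1,0) → (1,1) → (1,2) → (1,3) → (2,3)
  8 + 2 + 3 + 2 + 6 + 8 = 29
(Top row then right column would cost 43.)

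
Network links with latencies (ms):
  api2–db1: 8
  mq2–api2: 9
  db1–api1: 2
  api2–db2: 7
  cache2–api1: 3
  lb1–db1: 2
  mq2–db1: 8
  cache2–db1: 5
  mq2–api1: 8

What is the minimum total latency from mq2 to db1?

Paths from mq2 to db1:
mq2 -> api2 -> db1: 9 + 8 = 17
mq2 -> api1 -> cache2 -> db1: 8 + 3 + 5 = 16
mq2 -> db1: 8
mq2 -> api1 -> db1: 8 + 2 = 10
Shortest: 8 ms.

8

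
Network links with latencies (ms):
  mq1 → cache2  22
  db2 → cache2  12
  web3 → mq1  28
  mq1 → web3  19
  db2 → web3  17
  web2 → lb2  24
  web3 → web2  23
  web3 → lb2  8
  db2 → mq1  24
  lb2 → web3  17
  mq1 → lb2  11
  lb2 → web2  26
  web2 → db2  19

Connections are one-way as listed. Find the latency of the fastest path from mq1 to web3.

19

Routes from mq1 to web3:
mq1 → lb2 → web2 → db2 → web3: 11 + 26 + 19 + 17 = 73
mq1 → web3: 19
mq1 → lb2 → web3: 11 + 17 = 28
Best route has total 19 ms.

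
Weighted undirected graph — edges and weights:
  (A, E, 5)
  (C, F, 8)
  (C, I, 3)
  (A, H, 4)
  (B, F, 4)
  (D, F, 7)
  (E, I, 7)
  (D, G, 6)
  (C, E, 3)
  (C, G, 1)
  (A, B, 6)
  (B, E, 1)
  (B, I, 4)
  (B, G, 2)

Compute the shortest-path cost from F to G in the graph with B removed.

9

Routes from F to G avoiding B:
F -> C -> G: 8 + 1 = 9
F -> D -> G: 7 + 6 = 13
Shortest: 9.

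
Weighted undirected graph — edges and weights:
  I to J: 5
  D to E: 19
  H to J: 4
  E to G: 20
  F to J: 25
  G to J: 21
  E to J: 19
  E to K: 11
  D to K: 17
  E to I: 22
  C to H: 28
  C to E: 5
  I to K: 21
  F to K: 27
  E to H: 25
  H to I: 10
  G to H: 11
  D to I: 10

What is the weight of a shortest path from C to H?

28

Checking several routes:
C - E - I - J - H: 5 + 22 + 5 + 4 = 36
C - E - J - H: 5 + 19 + 4 = 28
C - E - H: 5 + 25 = 30
C - E - G - H: 5 + 20 + 11 = 36
C - H: 28
Shortest: 28.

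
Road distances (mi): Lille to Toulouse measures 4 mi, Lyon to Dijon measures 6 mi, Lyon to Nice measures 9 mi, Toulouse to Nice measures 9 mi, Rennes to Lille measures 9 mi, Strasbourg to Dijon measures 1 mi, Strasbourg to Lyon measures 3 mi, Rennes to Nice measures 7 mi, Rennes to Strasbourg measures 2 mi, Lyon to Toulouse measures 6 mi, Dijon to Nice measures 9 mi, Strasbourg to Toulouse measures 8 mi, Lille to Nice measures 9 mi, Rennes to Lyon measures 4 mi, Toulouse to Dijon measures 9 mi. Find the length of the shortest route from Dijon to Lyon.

4

Checking several routes:
Dijon → Strasbourg → Lyon: 1 + 3 = 4
Dijon → Strasbourg → Toulouse → Lyon: 1 + 8 + 6 = 15
Dijon → Lyon: 6
Dijon → Strasbourg → Rennes → Lyon: 1 + 2 + 4 = 7
Best route has total 4 mi.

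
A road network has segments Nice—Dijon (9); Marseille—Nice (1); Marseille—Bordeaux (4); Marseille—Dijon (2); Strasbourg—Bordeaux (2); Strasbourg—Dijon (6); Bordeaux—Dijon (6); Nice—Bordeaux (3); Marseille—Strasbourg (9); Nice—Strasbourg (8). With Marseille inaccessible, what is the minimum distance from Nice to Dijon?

Paths from Nice to Dijon avoiding Marseille:
Nice → Strasbourg → Bordeaux → Dijon: 8 + 2 + 6 = 16
Nice → Strasbourg → Dijon: 8 + 6 = 14
Nice → Dijon: 9
Nice → Bordeaux → Strasbourg → Dijon: 3 + 2 + 6 = 11
Nice → Bordeaux → Dijon: 3 + 6 = 9
The minimum is 9 mi.

9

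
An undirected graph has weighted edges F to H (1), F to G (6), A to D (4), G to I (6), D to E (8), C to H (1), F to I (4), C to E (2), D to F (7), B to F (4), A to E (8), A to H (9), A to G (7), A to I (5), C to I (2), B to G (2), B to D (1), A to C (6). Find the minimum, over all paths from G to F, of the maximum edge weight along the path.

Comparing a few candidate routes:
G -> B -> D -> A -> I -> F: max(2, 1, 4, 5, 4) = 5
G -> B -> F: max(2, 4) = 4
G -> I -> C -> H -> F: max(6, 2, 1, 1) = 6
G -> B -> D -> A -> I -> C -> H -> F: max(2, 1, 4, 5, 2, 1, 1) = 5
Best route has worst link 4.

4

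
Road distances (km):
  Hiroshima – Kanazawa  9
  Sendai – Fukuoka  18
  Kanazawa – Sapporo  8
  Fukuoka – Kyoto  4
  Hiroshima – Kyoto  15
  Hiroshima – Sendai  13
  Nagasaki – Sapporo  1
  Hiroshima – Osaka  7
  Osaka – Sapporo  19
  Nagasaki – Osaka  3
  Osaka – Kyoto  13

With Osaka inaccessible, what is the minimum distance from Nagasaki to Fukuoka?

Routes from Nagasaki to Fukuoka avoiding Osaka:
Nagasaki - Sapporo - Kanazawa - Hiroshima - Kyoto - Fukuoka: 1 + 8 + 9 + 15 + 4 = 37
Nagasaki - Sapporo - Kanazawa - Hiroshima - Sendai - Fukuoka: 1 + 8 + 9 + 13 + 18 = 49
Best route has total 37 km.

37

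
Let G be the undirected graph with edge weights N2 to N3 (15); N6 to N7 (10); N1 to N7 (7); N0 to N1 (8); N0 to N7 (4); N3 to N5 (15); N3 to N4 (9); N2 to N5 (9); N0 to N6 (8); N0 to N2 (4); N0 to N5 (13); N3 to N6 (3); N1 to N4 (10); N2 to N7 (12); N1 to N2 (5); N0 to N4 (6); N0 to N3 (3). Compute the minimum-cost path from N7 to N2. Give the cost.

Some routes from N7 to N2:
N7-N2: 12
N7-N1-N2: 7 + 5 = 12
N7-N0-N2: 4 + 4 = 8
N7-N1-N0-N2: 7 + 8 + 4 = 19
N7-N6-N3-N0-N2: 10 + 3 + 3 + 4 = 20
N7-N0-N1-N2: 4 + 8 + 5 = 17
The minimum is 8.

8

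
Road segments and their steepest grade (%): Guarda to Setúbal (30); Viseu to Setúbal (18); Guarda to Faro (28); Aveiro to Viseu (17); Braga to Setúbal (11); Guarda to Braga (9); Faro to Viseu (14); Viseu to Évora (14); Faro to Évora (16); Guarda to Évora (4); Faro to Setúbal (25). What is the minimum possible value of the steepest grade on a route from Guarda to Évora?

4

A few of the Guarda→Évora routes:
Guarda-Braga-Setúbal-Viseu-Faro-Évora: max(9, 11, 18, 14, 16) = 18
Guarda-Braga-Setúbal-Viseu-Évora: max(9, 11, 18, 14) = 18
Guarda-Braga-Setúbal-Faro-Viseu-Évora: max(9, 11, 25, 14, 14) = 25
Guarda-Braga-Setúbal-Faro-Évora: max(9, 11, 25, 16) = 25
Guarda-Évora: max(4) = 4
Best route has worst link 4%.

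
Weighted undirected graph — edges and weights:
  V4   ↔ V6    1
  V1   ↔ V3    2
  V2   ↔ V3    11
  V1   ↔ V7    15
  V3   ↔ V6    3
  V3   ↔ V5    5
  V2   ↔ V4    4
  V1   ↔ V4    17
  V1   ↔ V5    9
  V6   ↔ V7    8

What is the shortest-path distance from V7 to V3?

11

Checking several routes:
V7-V1-V3: 15 + 2 = 17
V7-V6-V3: 8 + 3 = 11
V7-V6-V4-V2-V3: 8 + 1 + 4 + 11 = 24
Shortest: 11.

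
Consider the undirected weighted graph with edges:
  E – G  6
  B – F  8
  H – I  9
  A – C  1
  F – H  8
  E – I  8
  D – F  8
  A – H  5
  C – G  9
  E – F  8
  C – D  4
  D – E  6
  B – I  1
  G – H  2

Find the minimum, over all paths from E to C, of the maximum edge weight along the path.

A few of the E→C routes:
E → G → H → A → C: max(6, 2, 5, 1) = 6
E → D → C: max(6, 4) = 6
E → D → F → H → A → C: max(6, 8, 8, 5, 1) = 8
E → G → H → F → D → C: max(6, 2, 8, 8, 4) = 8
The minimum achievable maximum is 6.

6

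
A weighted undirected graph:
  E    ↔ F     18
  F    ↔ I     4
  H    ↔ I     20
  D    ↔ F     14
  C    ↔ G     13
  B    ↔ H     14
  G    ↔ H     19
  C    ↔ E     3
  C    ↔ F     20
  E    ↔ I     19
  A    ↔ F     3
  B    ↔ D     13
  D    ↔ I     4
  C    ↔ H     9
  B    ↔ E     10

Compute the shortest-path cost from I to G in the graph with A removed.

35

Some routes from I to G avoiding A:
I → H → G: 20 + 19 = 39
I → H → C → G: 20 + 9 + 13 = 42
I → E → C → G: 19 + 3 + 13 = 35
I → F → E → C → G: 4 + 18 + 3 + 13 = 38
I → F → C → G: 4 + 20 + 13 = 37
Best route has total 35.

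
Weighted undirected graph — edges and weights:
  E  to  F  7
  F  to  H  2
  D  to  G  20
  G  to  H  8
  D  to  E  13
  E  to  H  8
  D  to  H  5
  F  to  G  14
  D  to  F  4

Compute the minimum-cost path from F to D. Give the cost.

Checking several routes:
F → H → D: 2 + 5 = 7
F → E → D: 7 + 13 = 20
F → D: 4
Shortest: 4.

4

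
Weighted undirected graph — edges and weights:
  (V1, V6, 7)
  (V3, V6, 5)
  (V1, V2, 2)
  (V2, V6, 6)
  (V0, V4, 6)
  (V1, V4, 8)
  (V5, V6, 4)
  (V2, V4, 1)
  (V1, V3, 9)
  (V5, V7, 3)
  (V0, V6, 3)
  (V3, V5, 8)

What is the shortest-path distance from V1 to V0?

Some routes from V1 to V0:
V1-V6-V0: 7 + 3 = 10
V1-V4-V0: 8 + 6 = 14
V1-V2-V6-V0: 2 + 6 + 3 = 11
V1-V2-V4-V0: 2 + 1 + 6 = 9
The minimum is 9.

9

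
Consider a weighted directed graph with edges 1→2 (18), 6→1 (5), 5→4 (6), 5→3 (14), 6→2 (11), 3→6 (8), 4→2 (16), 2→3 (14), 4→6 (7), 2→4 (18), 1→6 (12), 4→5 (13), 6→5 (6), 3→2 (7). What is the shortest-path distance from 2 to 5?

28

Candidate routes:
2 → 4 → 5: 18 + 13 = 31
2 → 3 → 6 → 5: 14 + 8 + 6 = 28
2 → 4 → 6 → 5: 18 + 7 + 6 = 31
The minimum is 28.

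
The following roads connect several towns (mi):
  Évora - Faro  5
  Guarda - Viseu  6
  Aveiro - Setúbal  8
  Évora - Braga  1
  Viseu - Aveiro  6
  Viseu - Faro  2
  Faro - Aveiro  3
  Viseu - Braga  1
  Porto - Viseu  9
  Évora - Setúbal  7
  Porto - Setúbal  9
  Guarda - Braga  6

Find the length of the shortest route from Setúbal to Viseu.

Some routes from Setúbal to Viseu:
Setúbal - Évora - Faro - Viseu: 7 + 5 + 2 = 14
Setúbal - Évora - Braga - Viseu: 7 + 1 + 1 = 9
Setúbal - Aveiro - Viseu: 8 + 6 = 14
Setúbal - Aveiro - Faro - Viseu: 8 + 3 + 2 = 13
Setúbal - Porto - Viseu: 9 + 9 = 18
Shortest: 9 mi.

9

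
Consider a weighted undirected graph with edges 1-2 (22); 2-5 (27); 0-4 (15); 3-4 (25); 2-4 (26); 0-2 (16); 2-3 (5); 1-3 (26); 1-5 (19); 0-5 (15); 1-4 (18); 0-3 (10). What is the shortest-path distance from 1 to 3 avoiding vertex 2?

A few of the 1→3 routes:
1 → 3: 26
1 → 4 → 3: 18 + 25 = 43
1 → 4 → 0 → 3: 18 + 15 + 10 = 43
Shortest: 26.

26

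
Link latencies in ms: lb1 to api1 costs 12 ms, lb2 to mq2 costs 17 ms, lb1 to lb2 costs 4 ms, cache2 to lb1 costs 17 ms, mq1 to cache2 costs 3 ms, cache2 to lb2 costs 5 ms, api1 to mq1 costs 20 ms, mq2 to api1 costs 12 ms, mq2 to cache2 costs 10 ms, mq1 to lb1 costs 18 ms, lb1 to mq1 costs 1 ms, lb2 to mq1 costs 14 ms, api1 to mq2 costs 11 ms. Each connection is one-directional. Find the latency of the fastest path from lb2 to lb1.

32

Comparing a few candidate routes:
lb2 -> mq1 -> lb1: 14 + 18 = 32
lb2 -> mq2 -> cache2 -> lb1: 17 + 10 + 17 = 44
lb2 -> mq2 -> api1 -> mq1 -> lb1: 17 + 12 + 20 + 18 = 67
lb2 -> mq1 -> cache2 -> lb1: 14 + 3 + 17 = 34
The minimum is 32 ms.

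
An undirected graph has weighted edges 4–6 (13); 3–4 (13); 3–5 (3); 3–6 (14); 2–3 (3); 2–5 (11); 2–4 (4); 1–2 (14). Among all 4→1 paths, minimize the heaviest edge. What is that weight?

14

Comparing a few candidate routes:
4 → 2 → 1: max(4, 14) = 14
4 → 6 → 3 → 5 → 2 → 1: max(13, 14, 3, 11, 14) = 14
4 → 6 → 3 → 2 → 1: max(13, 14, 3, 14) = 14
Best route has worst link 14.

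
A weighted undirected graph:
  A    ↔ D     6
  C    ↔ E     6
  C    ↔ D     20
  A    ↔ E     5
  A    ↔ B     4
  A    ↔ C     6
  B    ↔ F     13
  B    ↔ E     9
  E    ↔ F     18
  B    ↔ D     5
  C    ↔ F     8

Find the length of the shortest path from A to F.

Comparing a few candidate routes:
A-E-F: 5 + 18 = 23
A-D-B-F: 6 + 5 + 13 = 24
A-E-C-F: 5 + 6 + 8 = 19
A-C-F: 6 + 8 = 14
A-B-F: 4 + 13 = 17
Shortest: 14.

14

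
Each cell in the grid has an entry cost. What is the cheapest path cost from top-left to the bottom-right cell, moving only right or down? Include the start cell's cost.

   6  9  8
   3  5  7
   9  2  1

17

Best path: r0c0 -> r1c0 -> r1c1 -> r2c1 -> r2c2
Cost: 6 + 3 + 5 + 2 + 1 = 17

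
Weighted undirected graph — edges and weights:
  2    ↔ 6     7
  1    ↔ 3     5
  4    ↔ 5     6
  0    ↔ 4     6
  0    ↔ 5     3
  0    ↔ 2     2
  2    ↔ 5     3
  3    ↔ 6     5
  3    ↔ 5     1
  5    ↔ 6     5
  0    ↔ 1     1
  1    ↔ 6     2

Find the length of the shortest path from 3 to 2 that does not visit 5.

Candidate routes:
3→6→2: 5 + 7 = 12
3→6→1→0→2: 5 + 2 + 1 + 2 = 10
3→1→0→2: 5 + 1 + 2 = 8
3→1→6→2: 5 + 2 + 7 = 14
Best route has total 8.

8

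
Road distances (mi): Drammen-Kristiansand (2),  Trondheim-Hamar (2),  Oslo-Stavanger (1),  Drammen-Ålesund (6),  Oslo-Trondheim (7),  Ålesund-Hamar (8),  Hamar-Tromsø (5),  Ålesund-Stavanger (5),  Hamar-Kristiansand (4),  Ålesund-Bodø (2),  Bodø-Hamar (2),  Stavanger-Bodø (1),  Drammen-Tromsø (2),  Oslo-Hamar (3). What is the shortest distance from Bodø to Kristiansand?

6

Some routes from Bodø to Kristiansand:
Bodø - Hamar - Tromsø - Drammen - Kristiansand: 2 + 5 + 2 + 2 = 11
Bodø - Stavanger - Oslo - Hamar - Kristiansand: 1 + 1 + 3 + 4 = 9
Bodø - Stavanger - Ålesund - Drammen - Kristiansand: 1 + 5 + 6 + 2 = 14
Bodø - Ålesund - Drammen - Kristiansand: 2 + 6 + 2 = 10
Bodø - Hamar - Kristiansand: 2 + 4 = 6
Best route has total 6 mi.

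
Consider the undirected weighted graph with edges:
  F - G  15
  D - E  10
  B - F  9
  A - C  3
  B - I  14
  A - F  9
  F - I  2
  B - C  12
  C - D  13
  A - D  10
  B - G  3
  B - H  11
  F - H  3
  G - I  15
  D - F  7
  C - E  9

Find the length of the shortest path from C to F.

12

Comparing a few candidate routes:
C - D - F: 13 + 7 = 20
C - E - D - F: 9 + 10 + 7 = 26
C - A - F: 3 + 9 = 12
C - B - H - F: 12 + 11 + 3 = 26
C - B - F: 12 + 9 = 21
C - A - D - F: 3 + 10 + 7 = 20
The minimum is 12.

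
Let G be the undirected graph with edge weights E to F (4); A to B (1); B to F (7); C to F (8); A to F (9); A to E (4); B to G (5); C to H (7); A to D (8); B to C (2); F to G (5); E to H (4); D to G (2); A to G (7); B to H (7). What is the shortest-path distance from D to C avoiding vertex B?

A few of the D→C routes:
D-G-F-C: 2 + 5 + 8 = 15
D-G-A-E-H-C: 2 + 7 + 4 + 4 + 7 = 24
D-A-E-H-C: 8 + 4 + 4 + 7 = 23
D-G-F-E-H-C: 2 + 5 + 4 + 4 + 7 = 22
The minimum is 15.

15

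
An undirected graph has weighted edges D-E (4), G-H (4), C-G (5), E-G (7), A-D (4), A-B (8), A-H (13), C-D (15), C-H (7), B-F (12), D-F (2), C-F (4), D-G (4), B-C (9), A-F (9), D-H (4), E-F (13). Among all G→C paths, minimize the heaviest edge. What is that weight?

Comparing a few candidate routes:
G-C: max(5) = 5
G-D-F-C: max(4, 2, 4) = 4
G-H-D-F-C: max(4, 4, 2, 4) = 4
G-H-C: max(4, 7) = 7
Smallest bottleneck: 4.

4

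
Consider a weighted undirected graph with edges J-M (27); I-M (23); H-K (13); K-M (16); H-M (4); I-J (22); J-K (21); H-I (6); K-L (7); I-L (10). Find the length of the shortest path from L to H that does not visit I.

20

Paths from L to H avoiding I:
L - K - J - M - H: 7 + 21 + 27 + 4 = 59
L - K - M - H: 7 + 16 + 4 = 27
L - K - H: 7 + 13 = 20
Shortest: 20.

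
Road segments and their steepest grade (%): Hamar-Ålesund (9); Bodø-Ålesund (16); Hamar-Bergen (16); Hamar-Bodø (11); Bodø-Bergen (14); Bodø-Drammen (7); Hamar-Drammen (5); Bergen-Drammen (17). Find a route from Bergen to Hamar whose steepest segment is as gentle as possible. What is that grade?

14

Checking several routes:
Bergen-Bodø-Hamar: max(14, 11) = 14
Bergen-Drammen-Bodø-Hamar: max(17, 7, 11) = 17
Bergen-Bodø-Drammen-Hamar: max(14, 7, 5) = 14
Bergen-Bodø-Ålesund-Hamar: max(14, 16, 9) = 16
Bergen-Hamar: max(16) = 16
Bergen-Drammen-Hamar: max(17, 5) = 17
Smallest bottleneck: 14%.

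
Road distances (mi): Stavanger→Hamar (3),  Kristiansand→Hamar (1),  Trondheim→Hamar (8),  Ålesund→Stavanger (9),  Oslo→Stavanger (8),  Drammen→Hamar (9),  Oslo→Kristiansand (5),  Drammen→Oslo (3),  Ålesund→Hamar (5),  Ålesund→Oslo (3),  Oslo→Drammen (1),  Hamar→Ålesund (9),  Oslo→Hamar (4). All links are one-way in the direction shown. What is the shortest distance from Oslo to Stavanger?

Routes from Oslo to Stavanger:
Oslo → Stavanger: 8
Oslo → Hamar → Ålesund → Stavanger: 4 + 9 + 9 = 22
Oslo → Kristiansand → Hamar → Ålesund → Stavanger: 5 + 1 + 9 + 9 = 24
Oslo → Drammen → Hamar → Ålesund → Stavanger: 1 + 9 + 9 + 9 = 28
Best route has total 8 mi.

8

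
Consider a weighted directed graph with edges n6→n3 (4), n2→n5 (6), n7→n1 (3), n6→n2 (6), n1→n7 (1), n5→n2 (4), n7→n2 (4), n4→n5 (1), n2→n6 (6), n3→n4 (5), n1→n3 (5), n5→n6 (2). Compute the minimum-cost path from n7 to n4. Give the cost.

13

Candidate routes:
n7-n1-n3-n4: 3 + 5 + 5 = 13
n7-n2-n5-n6-n3-n4: 4 + 6 + 2 + 4 + 5 = 21
n7-n2-n6-n3-n4: 4 + 6 + 4 + 5 = 19
Shortest: 13.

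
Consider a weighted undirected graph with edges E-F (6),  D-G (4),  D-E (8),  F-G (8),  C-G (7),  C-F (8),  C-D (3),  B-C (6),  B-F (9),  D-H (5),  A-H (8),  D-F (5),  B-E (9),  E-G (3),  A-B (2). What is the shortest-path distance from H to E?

Comparing a few candidate routes:
H → D → C → G → E: 5 + 3 + 7 + 3 = 18
H → A → B → E: 8 + 2 + 9 = 19
H → D → F → E: 5 + 5 + 6 = 16
H → D → E: 5 + 8 = 13
H → D → G → E: 5 + 4 + 3 = 12
The minimum is 12.

12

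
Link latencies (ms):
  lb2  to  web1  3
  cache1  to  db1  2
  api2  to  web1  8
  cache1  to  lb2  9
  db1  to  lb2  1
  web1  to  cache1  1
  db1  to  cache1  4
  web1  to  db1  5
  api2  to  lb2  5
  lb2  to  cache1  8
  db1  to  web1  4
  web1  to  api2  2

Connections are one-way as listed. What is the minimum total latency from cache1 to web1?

6

Candidate routes:
cache1-lb2-web1: 9 + 3 = 12
cache1-db1-web1: 2 + 4 = 6
cache1-db1-lb2-web1: 2 + 1 + 3 = 6
Shortest: 6 ms.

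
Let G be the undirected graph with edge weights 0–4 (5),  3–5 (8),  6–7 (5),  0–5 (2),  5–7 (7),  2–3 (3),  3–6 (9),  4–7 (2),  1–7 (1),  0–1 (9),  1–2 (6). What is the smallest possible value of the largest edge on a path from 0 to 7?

Comparing a few candidate routes:
0 → 5 → 3 → 2 → 1 → 7: max(2, 8, 3, 6, 1) = 8
0 → 5 → 7: max(2, 7) = 7
0 → 4 → 7: max(5, 2) = 5
Best route has worst link 5.

5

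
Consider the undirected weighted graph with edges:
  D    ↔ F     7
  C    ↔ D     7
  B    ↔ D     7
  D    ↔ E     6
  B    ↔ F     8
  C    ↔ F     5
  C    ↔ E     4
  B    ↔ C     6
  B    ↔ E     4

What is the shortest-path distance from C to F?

Some routes from C to F:
C - E - B - F: 4 + 4 + 8 = 16
C - E - D - F: 4 + 6 + 7 = 17
C - F: 5
C - D - F: 7 + 7 = 14
C - B - F: 6 + 8 = 14
Best route has total 5.

5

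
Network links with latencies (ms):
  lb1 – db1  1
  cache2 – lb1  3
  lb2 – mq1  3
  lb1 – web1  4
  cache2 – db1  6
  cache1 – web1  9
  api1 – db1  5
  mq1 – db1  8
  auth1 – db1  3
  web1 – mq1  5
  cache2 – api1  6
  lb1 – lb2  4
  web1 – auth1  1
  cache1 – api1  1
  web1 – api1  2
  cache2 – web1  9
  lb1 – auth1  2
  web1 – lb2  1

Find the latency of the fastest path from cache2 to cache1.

7

Comparing a few candidate routes:
cache2-api1-cache1: 6 + 1 = 7
cache2-lb1-db1-auth1-web1-api1-cache1: 3 + 1 + 3 + 1 + 2 + 1 = 11
cache2-lb1-lb2-web1-api1-cache1: 3 + 4 + 1 + 2 + 1 = 11
cache2-lb1-web1-api1-cache1: 3 + 4 + 2 + 1 = 10
cache2-lb1-auth1-web1-api1-cache1: 3 + 2 + 1 + 2 + 1 = 9
cache2-lb1-db1-api1-cache1: 3 + 1 + 5 + 1 = 10
The minimum is 7 ms.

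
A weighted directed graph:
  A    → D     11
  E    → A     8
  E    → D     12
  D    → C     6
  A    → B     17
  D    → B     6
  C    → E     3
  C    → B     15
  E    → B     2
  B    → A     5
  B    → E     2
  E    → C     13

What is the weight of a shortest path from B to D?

14

Paths from B to D:
B - E - D: 2 + 12 = 14
B - E - A - D: 2 + 8 + 11 = 21
B - A - D: 5 + 11 = 16
Shortest: 14.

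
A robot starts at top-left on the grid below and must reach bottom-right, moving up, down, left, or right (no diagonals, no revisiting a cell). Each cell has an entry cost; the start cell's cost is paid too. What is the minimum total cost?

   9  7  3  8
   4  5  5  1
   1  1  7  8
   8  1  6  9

31

Best path: r0c0→r1c0→r2c0→r2c1→r3c1→r3c2→r3c3
Cost: 9 + 4 + 1 + 1 + 1 + 6 + 9 = 31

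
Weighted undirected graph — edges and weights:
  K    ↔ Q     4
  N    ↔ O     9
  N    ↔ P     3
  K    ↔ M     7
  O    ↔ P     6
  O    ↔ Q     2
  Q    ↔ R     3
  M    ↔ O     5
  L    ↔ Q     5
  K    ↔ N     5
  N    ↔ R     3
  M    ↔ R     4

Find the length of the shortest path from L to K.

9

Some routes from L to K:
L - Q - R - N - K: 5 + 3 + 3 + 5 = 16
L - Q - R - M - K: 5 + 3 + 4 + 7 = 19
L - Q - K: 5 + 4 = 9
L - Q - O - M - K: 5 + 2 + 5 + 7 = 19
L - Q - O - P - N - K: 5 + 2 + 6 + 3 + 5 = 21
Shortest: 9.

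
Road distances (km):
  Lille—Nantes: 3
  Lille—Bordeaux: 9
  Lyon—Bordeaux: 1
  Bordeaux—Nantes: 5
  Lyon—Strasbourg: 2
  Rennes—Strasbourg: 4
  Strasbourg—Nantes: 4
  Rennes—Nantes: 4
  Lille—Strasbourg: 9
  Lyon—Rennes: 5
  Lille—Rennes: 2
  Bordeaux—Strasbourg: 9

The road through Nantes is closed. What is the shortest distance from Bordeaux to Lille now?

Comparing a few candidate routes:
Bordeaux → Lille: 9
Bordeaux → Lyon → Strasbourg → Rennes → Lille: 1 + 2 + 4 + 2 = 9
Bordeaux → Lyon → Rennes → Lille: 1 + 5 + 2 = 8
The minimum is 8 km.

8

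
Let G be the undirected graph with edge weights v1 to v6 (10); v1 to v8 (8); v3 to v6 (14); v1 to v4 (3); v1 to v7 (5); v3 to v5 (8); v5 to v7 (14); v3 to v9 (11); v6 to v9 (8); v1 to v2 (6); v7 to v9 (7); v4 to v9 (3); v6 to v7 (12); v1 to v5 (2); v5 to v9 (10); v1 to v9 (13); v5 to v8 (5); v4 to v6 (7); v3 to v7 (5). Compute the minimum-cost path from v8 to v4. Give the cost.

A few of the v8→v4 routes:
v8 - v1 - v4: 8 + 3 = 11
v8 - v5 - v9 - v4: 5 + 10 + 3 = 18
v8 - v5 - v1 - v4: 5 + 2 + 3 = 10
The minimum is 10.

10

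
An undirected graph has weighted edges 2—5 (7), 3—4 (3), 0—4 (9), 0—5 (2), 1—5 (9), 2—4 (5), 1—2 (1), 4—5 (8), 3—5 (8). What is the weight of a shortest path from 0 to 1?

10

Some routes from 0 to 1:
0 → 5 → 2 → 1: 2 + 7 + 1 = 10
0 → 4 → 2 → 1: 9 + 5 + 1 = 15
0 → 5 → 1: 2 + 9 = 11
Shortest: 10.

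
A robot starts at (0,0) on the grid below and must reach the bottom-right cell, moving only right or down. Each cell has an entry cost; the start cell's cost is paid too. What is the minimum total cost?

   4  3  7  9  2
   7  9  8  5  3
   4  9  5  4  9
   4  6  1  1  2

Cheapest: r0c0 -> r1c0 -> r2c0 -> r3c0 -> r3c1 -> r3c2 -> r3c3 -> r3c4
  4 + 7 + 4 + 4 + 6 + 1 + 1 + 2 = 29

29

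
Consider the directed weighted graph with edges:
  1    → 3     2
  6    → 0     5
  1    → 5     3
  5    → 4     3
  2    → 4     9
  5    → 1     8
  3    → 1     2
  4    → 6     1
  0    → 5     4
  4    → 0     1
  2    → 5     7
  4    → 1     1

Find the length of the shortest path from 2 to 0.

Some routes from 2 to 0:
2 -> 4 -> 0: 9 + 1 = 10
2 -> 4 -> 6 -> 0: 9 + 1 + 5 = 15
2 -> 5 -> 4 -> 0: 7 + 3 + 1 = 11
Best route has total 10.

10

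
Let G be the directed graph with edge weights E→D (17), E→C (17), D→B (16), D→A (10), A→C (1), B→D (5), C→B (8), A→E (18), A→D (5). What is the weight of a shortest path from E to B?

25

Routes from E to B:
E-D-A-C-B: 17 + 10 + 1 + 8 = 36
E-C-B: 17 + 8 = 25
E-D-B: 17 + 16 = 33
The minimum is 25.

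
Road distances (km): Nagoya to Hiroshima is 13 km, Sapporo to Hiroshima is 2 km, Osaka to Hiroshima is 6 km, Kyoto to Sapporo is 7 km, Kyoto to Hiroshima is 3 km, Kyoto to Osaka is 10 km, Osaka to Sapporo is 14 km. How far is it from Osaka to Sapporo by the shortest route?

8

Routes from Osaka to Sapporo:
Osaka→Kyoto→Sapporo: 10 + 7 = 17
Osaka→Sapporo: 14
Osaka→Hiroshima→Kyoto→Sapporo: 6 + 3 + 7 = 16
Osaka→Hiroshima→Sapporo: 6 + 2 = 8
Osaka→Kyoto→Hiroshima→Sapporo: 10 + 3 + 2 = 15
The minimum is 8 km.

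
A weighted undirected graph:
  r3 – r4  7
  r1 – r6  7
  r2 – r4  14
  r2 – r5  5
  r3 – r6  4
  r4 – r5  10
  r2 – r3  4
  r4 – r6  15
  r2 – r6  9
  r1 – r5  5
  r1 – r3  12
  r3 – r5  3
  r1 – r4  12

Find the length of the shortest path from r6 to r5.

7

Some routes from r6 to r5:
r6 - r2 - r3 - r5: 9 + 4 + 3 = 16
r6 - r1 - r5: 7 + 5 = 12
r6 - r3 - r2 - r5: 4 + 4 + 5 = 13
r6 - r3 - r5: 4 + 3 = 7
r6 - r2 - r5: 9 + 5 = 14
Shortest: 7.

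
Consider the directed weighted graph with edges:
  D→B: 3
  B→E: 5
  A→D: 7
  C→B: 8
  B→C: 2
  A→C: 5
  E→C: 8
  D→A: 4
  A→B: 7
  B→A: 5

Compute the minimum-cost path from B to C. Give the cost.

Candidate routes:
B-C: 2
B-E-C: 5 + 8 = 13
B-A-C: 5 + 5 = 10
The minimum is 2.

2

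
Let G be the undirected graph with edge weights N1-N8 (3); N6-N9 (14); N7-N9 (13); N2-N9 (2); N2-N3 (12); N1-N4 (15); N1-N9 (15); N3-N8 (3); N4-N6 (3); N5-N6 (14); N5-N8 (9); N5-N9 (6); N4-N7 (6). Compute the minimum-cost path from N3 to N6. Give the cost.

A few of the N3→N6 routes:
N3 - N8 - N5 - N6: 3 + 9 + 14 = 26
N3 - N8 - N1 - N4 - N6: 3 + 3 + 15 + 3 = 24
N3 - N2 - N9 - N6: 12 + 2 + 14 = 28
The minimum is 24.

24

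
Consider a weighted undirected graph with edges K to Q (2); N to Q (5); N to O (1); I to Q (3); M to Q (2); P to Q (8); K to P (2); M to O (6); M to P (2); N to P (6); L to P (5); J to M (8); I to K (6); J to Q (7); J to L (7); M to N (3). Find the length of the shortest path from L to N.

10

Checking several routes:
L -> P -> K -> Q -> N: 5 + 2 + 2 + 5 = 14
L -> P -> N: 5 + 6 = 11
L -> P -> M -> N: 5 + 2 + 3 = 10
L -> P -> M -> O -> N: 5 + 2 + 6 + 1 = 14
L -> P -> K -> Q -> M -> N: 5 + 2 + 2 + 2 + 3 = 14
The minimum is 10.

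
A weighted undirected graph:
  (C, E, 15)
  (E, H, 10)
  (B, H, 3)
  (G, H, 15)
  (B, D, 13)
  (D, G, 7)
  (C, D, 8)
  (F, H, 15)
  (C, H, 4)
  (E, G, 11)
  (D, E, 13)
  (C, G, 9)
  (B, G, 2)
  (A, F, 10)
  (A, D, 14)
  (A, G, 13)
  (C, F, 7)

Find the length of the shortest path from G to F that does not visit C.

Checking several routes:
G-E-H-F: 11 + 10 + 15 = 36
G-D-A-F: 7 + 14 + 10 = 31
G-A-F: 13 + 10 = 23
G-H-F: 15 + 15 = 30
G-B-H-F: 2 + 3 + 15 = 20
Best route has total 20.

20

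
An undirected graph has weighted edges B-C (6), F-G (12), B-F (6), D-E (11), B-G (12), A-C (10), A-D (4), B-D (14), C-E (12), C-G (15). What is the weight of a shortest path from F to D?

20

A few of the F→D routes:
F-B-D: 6 + 14 = 20
F-G-B-D: 12 + 12 + 14 = 38
F-B-C-E-D: 6 + 6 + 12 + 11 = 35
F-B-C-A-D: 6 + 6 + 10 + 4 = 26
Best route has total 20.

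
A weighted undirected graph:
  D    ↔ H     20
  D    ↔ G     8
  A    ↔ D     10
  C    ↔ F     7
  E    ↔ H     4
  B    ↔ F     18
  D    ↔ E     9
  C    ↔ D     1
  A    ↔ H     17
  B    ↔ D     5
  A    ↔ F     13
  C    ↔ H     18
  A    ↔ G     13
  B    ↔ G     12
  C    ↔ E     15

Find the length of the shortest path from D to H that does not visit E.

A few of the D→H routes:
D-H: 20
D-A-H: 10 + 17 = 27
D-C-H: 1 + 18 = 19
Shortest: 19.

19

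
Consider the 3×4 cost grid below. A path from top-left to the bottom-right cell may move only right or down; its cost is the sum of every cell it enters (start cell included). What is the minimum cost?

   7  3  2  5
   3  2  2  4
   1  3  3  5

Take r0c0 -> r0c1 -> r0c2 -> r1c2 -> r2c2 -> r2c3 for a total of 7 + 3 + 2 + 2 + 3 + 5 = 22.

22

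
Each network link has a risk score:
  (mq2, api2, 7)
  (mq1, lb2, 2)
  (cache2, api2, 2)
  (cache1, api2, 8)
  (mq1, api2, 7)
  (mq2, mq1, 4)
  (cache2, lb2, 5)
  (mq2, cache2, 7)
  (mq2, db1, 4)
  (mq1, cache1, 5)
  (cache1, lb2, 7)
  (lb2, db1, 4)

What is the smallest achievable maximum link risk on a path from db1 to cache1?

Checking several routes:
db1→mq2→cache2→lb2→mq1→cache1: max(4, 7, 5, 2, 5) = 7
db1→mq2→cache2→api2→mq1→lb2→cache1: max(4, 7, 2, 7, 2, 7) = 7
db1→lb2→mq1→cache1: max(4, 2, 5) = 5
db1→mq2→mq1→cache1: max(4, 4, 5) = 5
db1→mq2→cache2→lb2→cache1: max(4, 7, 5, 7) = 7
Smallest bottleneck: 5.

5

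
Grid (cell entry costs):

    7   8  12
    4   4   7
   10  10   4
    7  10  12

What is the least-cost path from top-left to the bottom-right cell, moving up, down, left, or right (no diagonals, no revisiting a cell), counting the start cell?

Cheapest: (0,0)→(1,0)→(1,1)→(1,2)→(2,2)→(3,2)
  7 + 4 + 4 + 7 + 4 + 12 = 38

38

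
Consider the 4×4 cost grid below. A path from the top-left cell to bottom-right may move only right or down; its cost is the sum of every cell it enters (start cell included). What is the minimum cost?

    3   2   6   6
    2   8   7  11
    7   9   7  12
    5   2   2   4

Cheapest: (0,0) -> (1,0) -> (2,0) -> (3,0) -> (3,1) -> (3,2) -> (3,3)
  3 + 2 + 7 + 5 + 2 + 2 + 4 = 25

25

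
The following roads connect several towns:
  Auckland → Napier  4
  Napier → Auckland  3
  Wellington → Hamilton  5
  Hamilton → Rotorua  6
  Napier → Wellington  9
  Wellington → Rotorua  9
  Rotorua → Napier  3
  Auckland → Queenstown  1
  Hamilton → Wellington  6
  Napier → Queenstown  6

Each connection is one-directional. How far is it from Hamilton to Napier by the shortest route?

Paths from Hamilton to Napier:
Hamilton→Rotorua→Napier: 6 + 3 = 9
Hamilton→Wellington→Rotorua→Napier: 6 + 9 + 3 = 18
Shortest: 9.

9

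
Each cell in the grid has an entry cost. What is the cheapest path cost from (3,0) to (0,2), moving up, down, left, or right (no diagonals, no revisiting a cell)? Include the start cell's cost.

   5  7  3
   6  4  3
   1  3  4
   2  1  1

Cheapest: (3,0) → (3,1) → (3,2) → (2,2) → (1,2) → (0,2)
  2 + 1 + 1 + 4 + 3 + 3 = 14

14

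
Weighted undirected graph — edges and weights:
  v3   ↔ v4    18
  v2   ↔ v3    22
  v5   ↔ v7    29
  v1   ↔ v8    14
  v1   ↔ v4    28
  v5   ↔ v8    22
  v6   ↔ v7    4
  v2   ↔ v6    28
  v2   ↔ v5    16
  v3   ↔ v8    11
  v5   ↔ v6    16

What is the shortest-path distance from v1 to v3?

25

Candidate routes:
v1-v8-v5-v7-v6-v2-v3: 14 + 22 + 29 + 4 + 28 + 22 = 119
v1-v8-v3: 14 + 11 = 25
v1-v8-v5-v6-v2-v3: 14 + 22 + 16 + 28 + 22 = 102
v1-v8-v5-v2-v3: 14 + 22 + 16 + 22 = 74
v1-v4-v3: 28 + 18 = 46
The minimum is 25.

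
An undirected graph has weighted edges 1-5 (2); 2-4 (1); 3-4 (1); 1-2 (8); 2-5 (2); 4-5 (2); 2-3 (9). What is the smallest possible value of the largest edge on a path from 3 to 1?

2

Comparing a few candidate routes:
3 - 4 - 5 - 2 - 1: max(1, 2, 2, 8) = 8
3 - 4 - 5 - 1: max(1, 2, 2) = 2
3 - 4 - 2 - 5 - 1: max(1, 1, 2, 2) = 2
Best route has worst link 2.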